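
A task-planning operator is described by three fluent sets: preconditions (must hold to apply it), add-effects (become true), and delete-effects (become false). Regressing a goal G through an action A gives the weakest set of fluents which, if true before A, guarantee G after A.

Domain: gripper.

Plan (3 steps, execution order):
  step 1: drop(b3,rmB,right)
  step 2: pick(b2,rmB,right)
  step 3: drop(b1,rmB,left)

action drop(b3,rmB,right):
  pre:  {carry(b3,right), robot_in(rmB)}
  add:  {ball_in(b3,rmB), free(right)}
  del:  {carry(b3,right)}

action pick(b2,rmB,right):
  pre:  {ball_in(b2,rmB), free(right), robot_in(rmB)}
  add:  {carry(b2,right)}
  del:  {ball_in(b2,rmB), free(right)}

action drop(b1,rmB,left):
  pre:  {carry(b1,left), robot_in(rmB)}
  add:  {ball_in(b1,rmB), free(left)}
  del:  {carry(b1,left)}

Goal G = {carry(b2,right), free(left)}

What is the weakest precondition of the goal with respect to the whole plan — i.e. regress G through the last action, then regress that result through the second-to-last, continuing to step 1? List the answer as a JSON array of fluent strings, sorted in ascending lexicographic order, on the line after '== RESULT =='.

Work backward from the goal:
  through step 3 (drop(b1,rmB,left)): drop {free(left)}, keep {carry(b2,right)}, require {carry(b1,left), robot_in(rmB)}
    → {carry(b1,left), carry(b2,right), robot_in(rmB)}
  through step 2 (pick(b2,rmB,right)): drop {carry(b2,right)}, keep {carry(b1,left), robot_in(rmB)}, require {ball_in(b2,rmB), free(right), robot_in(rmB)}
    → {ball_in(b2,rmB), carry(b1,left), free(right), robot_in(rmB)}
  through step 1 (drop(b3,rmB,right)): drop {free(right)}, keep {ball_in(b2,rmB), carry(b1,left), robot_in(rmB)}, require {carry(b3,right), robot_in(rmB)}
    → {ball_in(b2,rmB), carry(b1,left), carry(b3,right), robot_in(rmB)}

== RESULT ==
["ball_in(b2,rmB)", "carry(b1,left)", "carry(b3,right)", "robot_in(rmB)"]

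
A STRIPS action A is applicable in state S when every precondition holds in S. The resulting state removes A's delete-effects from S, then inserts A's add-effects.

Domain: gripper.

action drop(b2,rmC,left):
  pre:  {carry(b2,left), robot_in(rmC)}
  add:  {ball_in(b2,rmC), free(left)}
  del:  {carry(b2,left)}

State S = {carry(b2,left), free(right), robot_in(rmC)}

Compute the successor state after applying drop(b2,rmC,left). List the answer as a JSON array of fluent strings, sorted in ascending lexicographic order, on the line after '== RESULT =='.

Progress:
  pre ⊆ S: {carry(b2,left), robot_in(rmC)} ⊆ S  — applicable
  S \ del = {free(right), robot_in(rmC)}
  ∪ add   = {ball_in(b2,rmC), free(left), free(right), robot_in(rmC)}

== RESULT ==
["ball_in(b2,rmC)", "free(left)", "free(right)", "robot_in(rmC)"]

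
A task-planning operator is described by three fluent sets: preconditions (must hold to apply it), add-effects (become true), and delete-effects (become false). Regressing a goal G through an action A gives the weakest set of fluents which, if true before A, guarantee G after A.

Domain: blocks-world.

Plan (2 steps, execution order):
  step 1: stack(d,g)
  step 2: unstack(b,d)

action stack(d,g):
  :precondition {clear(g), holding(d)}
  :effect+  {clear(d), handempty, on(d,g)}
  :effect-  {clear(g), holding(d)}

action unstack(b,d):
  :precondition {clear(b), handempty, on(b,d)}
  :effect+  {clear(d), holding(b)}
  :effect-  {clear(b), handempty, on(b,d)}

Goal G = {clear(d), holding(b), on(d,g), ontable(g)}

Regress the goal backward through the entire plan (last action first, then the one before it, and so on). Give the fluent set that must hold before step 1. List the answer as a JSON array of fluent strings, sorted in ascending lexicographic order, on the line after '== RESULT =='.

Regress step by step:
  through step 2 (unstack(b,d)): drop {clear(d), holding(b)}, keep {on(d,g), ontable(g)}, require {clear(b), handempty, on(b,d)}
    → {clear(b), handempty, on(b,d), on(d,g), ontable(g)}
  through step 1 (stack(d,g)): drop {handempty, on(d,g)}, keep {clear(b), on(b,d), ontable(g)}, require {clear(g), holding(d)}
    → {clear(b), clear(g), holding(d), on(b,d), ontable(g)}

== RESULT ==
["clear(b)", "clear(g)", "holding(d)", "on(b,d)", "ontable(g)"]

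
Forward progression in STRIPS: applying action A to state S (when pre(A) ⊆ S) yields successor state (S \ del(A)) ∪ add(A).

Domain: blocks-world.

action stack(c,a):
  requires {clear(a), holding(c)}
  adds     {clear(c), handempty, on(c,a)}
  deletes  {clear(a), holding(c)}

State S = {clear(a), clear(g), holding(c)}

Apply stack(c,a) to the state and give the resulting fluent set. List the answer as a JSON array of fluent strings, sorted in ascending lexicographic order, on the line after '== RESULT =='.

Compute (S \ del) ∪ add:
  pre ⊆ S: {clear(a), holding(c)} ⊆ S  — applicable
  S \ del = {clear(g)}
  ∪ add   = {clear(c), clear(g), handempty, on(c,a)}

== RESULT ==
["clear(c)", "clear(g)", "handempty", "on(c,a)"]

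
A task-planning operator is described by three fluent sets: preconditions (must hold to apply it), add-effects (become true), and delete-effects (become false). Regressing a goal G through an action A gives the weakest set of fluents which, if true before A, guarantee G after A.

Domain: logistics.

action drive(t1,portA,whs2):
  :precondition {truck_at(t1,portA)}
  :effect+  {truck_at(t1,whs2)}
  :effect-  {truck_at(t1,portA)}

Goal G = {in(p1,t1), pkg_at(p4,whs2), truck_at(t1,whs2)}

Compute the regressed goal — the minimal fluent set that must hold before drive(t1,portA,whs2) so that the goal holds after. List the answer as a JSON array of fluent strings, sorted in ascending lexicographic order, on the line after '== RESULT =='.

Compute (G \ add) ∪ pre:
  G ∩ del = {}  (empty — regression defined)
  G \ add = {in(p1,t1), pkg_at(p4,whs2), truck_at(t1,whs2)} \ {truck_at(t1,whs2)} = {in(p1,t1), pkg_at(p4,whs2)}
  ∪ pre   = {in(p1,t1), pkg_at(p4,whs2)} ∪ {truck_at(t1,portA)}
          = {in(p1,t1), pkg_at(p4,whs2), truck_at(t1,portA)}

== RESULT ==
["in(p1,t1)", "pkg_at(p4,whs2)", "truck_at(t1,portA)"]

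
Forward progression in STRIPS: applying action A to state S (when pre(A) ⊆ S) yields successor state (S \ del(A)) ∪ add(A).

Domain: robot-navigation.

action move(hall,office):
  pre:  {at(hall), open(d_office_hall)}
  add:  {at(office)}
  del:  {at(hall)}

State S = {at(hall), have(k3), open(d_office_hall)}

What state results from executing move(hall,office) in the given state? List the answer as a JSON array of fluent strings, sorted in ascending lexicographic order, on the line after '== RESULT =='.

Progress:
  pre ⊆ S: {at(hall), open(d_office_hall)} ⊆ S  — applicable
  S \ del = {have(k3), open(d_office_hall)}
  ∪ add   = {at(office), have(k3), open(d_office_hall)}

== RESULT ==
["at(office)", "have(k3)", "open(d_office_hall)"]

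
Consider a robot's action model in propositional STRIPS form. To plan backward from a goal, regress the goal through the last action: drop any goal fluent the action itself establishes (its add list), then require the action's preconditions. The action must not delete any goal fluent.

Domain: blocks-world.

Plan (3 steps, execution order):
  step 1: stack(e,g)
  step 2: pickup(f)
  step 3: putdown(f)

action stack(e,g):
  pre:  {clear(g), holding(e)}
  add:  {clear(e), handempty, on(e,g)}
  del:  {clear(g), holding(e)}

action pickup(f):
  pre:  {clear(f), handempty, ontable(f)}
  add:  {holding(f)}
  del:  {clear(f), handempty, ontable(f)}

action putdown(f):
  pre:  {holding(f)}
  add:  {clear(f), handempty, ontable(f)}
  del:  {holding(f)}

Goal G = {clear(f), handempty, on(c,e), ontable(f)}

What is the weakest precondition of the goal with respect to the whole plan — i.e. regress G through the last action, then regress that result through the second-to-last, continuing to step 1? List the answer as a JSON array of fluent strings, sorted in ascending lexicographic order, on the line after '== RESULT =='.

Work backward from the goal:
  through step 3 (putdown(f)): drop {clear(f), handempty, ontable(f)}, keep {on(c,e)}, require {holding(f)}
    → {holding(f), on(c,e)}
  through step 2 (pickup(f)): drop {holding(f)}, keep {on(c,e)}, require {clear(f), handempty, ontable(f)}
    → {clear(f), handempty, on(c,e), ontable(f)}
  through step 1 (stack(e,g)): drop {handempty}, keep {clear(f), on(c,e), ontable(f)}, require {clear(g), holding(e)}
    → {clear(f), clear(g), holding(e), on(c,e), ontable(f)}

== RESULT ==
["clear(f)", "clear(g)", "holding(e)", "on(c,e)", "ontable(f)"]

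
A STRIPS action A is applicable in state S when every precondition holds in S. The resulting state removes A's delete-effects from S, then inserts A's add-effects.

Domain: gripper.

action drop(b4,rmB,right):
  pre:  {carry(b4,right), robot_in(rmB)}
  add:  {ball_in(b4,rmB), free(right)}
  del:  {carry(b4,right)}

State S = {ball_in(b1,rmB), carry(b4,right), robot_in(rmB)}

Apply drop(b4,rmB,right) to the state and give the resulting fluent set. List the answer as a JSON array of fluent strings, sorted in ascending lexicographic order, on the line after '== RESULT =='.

Progress:
  pre ⊆ S: {carry(b4,right), robot_in(rmB)} ⊆ S  — applicable
  S \ del = {ball_in(b1,rmB), robot_in(rmB)}
  ∪ add   = {ball_in(b1,rmB), ball_in(b4,rmB), free(right), robot_in(rmB)}

== RESULT ==
["ball_in(b1,rmB)", "ball_in(b4,rmB)", "free(right)", "robot_in(rmB)"]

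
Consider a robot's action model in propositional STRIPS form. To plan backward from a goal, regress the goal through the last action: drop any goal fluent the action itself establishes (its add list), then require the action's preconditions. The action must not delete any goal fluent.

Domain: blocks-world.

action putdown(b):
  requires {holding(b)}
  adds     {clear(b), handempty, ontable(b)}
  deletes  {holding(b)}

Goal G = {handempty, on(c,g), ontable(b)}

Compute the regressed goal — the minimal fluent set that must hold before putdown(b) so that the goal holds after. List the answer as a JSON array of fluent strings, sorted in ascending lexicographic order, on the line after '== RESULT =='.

Regress:
  G ∩ del = {}  (empty — regression defined)
  G \ add = {handempty, on(c,g), ontable(b)} \ {clear(b), handempty, ontable(b)} = {on(c,g)}
  ∪ pre   = {on(c,g)} ∪ {holding(b)}
          = {holding(b), on(c,g)}

== RESULT ==
["holding(b)", "on(c,g)"]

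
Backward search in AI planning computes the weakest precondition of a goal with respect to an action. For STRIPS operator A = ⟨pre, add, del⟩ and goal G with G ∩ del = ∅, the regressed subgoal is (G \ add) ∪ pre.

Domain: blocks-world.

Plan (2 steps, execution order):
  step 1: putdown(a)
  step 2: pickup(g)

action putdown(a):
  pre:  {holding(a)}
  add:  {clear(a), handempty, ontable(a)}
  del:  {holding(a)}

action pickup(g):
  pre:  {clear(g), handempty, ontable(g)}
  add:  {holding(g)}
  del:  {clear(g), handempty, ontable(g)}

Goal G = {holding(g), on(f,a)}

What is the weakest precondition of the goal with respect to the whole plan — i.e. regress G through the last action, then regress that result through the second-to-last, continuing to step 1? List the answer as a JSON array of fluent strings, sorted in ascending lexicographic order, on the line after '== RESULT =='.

Work backward from the goal:
  through step 2 (pickup(g)): drop {holding(g)}, keep {on(f,a)}, require {clear(g), handempty, ontable(g)}
    → {clear(g), handempty, on(f,a), ontable(g)}
  through step 1 (putdown(a)): drop {handempty}, keep {clear(g), on(f,a), ontable(g)}, require {holding(a)}
    → {clear(g), holding(a), on(f,a), ontable(g)}

== RESULT ==
["clear(g)", "holding(a)", "on(f,a)", "ontable(g)"]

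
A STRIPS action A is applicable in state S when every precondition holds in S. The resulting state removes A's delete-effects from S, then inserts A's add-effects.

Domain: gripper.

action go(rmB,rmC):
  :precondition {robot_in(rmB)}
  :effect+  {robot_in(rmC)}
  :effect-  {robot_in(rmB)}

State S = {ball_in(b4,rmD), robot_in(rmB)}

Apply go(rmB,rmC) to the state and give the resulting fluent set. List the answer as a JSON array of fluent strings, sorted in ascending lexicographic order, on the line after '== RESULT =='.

Progress:
  pre ⊆ S: {robot_in(rmB)} ⊆ S  — applicable
  S \ del = {ball_in(b4,rmD)}
  ∪ add   = {ball_in(b4,rmD), robot_in(rmC)}

== RESULT ==
["ball_in(b4,rmD)", "robot_in(rmC)"]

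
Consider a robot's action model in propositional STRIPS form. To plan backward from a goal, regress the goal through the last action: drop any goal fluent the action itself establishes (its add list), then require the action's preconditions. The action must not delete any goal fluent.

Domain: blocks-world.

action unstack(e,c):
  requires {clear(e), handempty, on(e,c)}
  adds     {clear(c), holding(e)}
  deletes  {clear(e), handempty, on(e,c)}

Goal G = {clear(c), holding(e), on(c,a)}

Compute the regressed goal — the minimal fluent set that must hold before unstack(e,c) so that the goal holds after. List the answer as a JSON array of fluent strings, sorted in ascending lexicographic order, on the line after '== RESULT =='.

Compute (G \ add) ∪ pre:
  G ∩ del = {}  (empty — regression defined)
  G \ add = {clear(c), holding(e), on(c,a)} \ {clear(c), holding(e)} = {on(c,a)}
  ∪ pre   = {on(c,a)} ∪ {clear(e), handempty, on(e,c)}
          = {clear(e), handempty, on(c,a), on(e,c)}

== RESULT ==
["clear(e)", "handempty", "on(c,a)", "on(e,c)"]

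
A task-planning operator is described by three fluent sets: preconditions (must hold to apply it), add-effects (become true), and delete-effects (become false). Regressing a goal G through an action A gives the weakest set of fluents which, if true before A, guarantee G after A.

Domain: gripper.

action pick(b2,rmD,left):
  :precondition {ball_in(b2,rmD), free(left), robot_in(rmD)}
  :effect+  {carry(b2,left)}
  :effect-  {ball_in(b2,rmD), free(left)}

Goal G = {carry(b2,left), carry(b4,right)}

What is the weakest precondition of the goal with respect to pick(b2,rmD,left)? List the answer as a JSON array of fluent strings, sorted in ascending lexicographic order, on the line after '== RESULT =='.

Compute (G \ add) ∪ pre:
  G ∩ del = {}  (empty — regression defined)
  G \ add = {carry(b2,left), carry(b4,right)} \ {carry(b2,left)} = {carry(b4,right)}
  ∪ pre   = {carry(b4,right)} ∪ {ball_in(b2,rmD), free(left), robot_in(rmD)}
          = {ball_in(b2,rmD), carry(b4,right), free(left), robot_in(rmD)}

== RESULT ==
["ball_in(b2,rmD)", "carry(b4,right)", "free(left)", "robot_in(rmD)"]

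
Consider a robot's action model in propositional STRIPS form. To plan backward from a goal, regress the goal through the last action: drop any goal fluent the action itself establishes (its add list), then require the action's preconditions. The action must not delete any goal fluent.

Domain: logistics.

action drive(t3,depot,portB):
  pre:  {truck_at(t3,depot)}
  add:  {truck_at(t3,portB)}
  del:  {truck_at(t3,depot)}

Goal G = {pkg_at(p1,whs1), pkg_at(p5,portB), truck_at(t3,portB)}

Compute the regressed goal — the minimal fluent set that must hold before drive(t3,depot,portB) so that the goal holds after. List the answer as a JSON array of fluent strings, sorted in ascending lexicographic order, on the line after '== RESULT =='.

Compute (G \ add) ∪ pre:
  G ∩ del = {}  (empty — regression defined)
  G \ add = {pkg_at(p1,whs1), pkg_at(p5,portB), truck_at(t3,portB)} \ {truck_at(t3,portB)} = {pkg_at(p1,whs1), pkg_at(p5,portB)}
  ∪ pre   = {pkg_at(p1,whs1), pkg_at(p5,portB)} ∪ {truck_at(t3,depot)}
          = {pkg_at(p1,whs1), pkg_at(p5,portB), truck_at(t3,depot)}

== RESULT ==
["pkg_at(p1,whs1)", "pkg_at(p5,portB)", "truck_at(t3,depot)"]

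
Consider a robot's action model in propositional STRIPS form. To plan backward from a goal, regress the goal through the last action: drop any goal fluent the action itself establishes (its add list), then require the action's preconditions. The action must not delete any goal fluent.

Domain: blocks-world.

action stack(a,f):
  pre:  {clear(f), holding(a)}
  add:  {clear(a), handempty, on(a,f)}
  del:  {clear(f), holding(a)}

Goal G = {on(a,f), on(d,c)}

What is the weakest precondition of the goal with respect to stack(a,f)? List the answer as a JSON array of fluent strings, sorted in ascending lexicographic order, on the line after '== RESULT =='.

Regress:
  G ∩ del = {}  (empty — regression defined)
  G \ add = {on(a,f), on(d,c)} \ {clear(a), handempty, on(a,f)} = {on(d,c)}
  ∪ pre   = {on(d,c)} ∪ {clear(f), holding(a)}
          = {clear(f), holding(a), on(d,c)}

== RESULT ==
["clear(f)", "holding(a)", "on(d,c)"]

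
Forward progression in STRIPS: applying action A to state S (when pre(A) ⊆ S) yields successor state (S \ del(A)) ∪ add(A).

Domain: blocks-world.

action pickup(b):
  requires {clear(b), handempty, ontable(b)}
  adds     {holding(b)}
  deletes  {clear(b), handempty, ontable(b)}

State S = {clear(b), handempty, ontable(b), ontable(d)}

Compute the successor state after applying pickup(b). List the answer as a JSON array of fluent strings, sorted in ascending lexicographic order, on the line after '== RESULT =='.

Progress:
  pre ⊆ S: {clear(b), handempty, ontable(b)} ⊆ S  — applicable
  S \ del = {ontable(d)}
  ∪ add   = {holding(b), ontable(d)}

== RESULT ==
["holding(b)", "ontable(d)"]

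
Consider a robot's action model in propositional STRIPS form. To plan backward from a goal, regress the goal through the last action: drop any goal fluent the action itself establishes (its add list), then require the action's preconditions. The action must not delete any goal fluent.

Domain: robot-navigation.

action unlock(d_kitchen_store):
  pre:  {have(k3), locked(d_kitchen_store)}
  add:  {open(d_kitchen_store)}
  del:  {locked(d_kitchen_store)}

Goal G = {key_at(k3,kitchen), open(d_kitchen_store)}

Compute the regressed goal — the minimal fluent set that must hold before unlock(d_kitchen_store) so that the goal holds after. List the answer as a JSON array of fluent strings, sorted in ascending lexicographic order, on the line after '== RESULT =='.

Regress:
  G ∩ del = {}  (empty — regression defined)
  G \ add = {key_at(k3,kitchen), open(d_kitchen_store)} \ {open(d_kitchen_store)} = {key_at(k3,kitchen)}
  ∪ pre   = {key_at(k3,kitchen)} ∪ {have(k3), locked(d_kitchen_store)}
          = {have(k3), key_at(k3,kitchen), locked(d_kitchen_store)}

== RESULT ==
["have(k3)", "key_at(k3,kitchen)", "locked(d_kitchen_store)"]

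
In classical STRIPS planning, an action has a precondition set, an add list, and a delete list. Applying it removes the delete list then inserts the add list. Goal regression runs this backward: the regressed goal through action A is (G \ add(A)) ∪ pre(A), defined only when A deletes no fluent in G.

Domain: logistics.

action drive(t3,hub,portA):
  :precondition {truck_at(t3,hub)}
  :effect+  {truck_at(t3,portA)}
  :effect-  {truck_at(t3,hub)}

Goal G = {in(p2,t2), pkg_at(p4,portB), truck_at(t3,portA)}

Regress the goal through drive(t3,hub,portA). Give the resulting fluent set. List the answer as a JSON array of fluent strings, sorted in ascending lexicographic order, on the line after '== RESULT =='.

Regress:
  G ∩ del = {}  (empty — regression defined)
  G \ add = {in(p2,t2), pkg_at(p4,portB), truck_at(t3,portA)} \ {truck_at(t3,portA)} = {in(p2,t2), pkg_at(p4,portB)}
  ∪ pre   = {in(p2,t2), pkg_at(p4,portB)} ∪ {truck_at(t3,hub)}
          = {in(p2,t2), pkg_at(p4,portB), truck_at(t3,hub)}

== RESULT ==
["in(p2,t2)", "pkg_at(p4,portB)", "truck_at(t3,hub)"]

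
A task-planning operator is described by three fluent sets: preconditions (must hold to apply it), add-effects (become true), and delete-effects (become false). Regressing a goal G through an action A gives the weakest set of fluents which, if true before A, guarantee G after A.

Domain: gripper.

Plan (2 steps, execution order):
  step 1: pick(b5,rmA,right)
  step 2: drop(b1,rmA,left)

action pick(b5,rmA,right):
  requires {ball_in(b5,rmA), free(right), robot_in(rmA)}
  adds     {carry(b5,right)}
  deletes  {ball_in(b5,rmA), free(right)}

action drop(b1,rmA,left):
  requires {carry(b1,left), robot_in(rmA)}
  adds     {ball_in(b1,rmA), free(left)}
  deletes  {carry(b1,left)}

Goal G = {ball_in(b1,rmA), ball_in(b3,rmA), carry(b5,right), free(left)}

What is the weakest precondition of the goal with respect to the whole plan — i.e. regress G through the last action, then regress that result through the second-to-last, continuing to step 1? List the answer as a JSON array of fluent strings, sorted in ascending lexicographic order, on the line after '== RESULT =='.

Work backward from the goal:
  through step 2 (drop(b1,rmA,left)): drop {ball_in(b1,rmA), free(left)}, keep {ball_in(b3,rmA), carry(b5,right)}, require {carry(b1,left), robot_in(rmA)}
    → {ball_in(b3,rmA), carry(b1,left), carry(b5,right), robot_in(rmA)}
  through step 1 (pick(b5,rmA,right)): drop {carry(b5,right)}, keep {ball_in(b3,rmA), carry(b1,left), robot_in(rmA)}, require {ball_in(b5,rmA), free(right), robot_in(rmA)}
    → {ball_in(b3,rmA), ball_in(b5,rmA), carry(b1,left), free(right), robot_in(rmA)}

== RESULT ==
["ball_in(b3,rmA)", "ball_in(b5,rmA)", "carry(b1,left)", "free(right)", "robot_in(rmA)"]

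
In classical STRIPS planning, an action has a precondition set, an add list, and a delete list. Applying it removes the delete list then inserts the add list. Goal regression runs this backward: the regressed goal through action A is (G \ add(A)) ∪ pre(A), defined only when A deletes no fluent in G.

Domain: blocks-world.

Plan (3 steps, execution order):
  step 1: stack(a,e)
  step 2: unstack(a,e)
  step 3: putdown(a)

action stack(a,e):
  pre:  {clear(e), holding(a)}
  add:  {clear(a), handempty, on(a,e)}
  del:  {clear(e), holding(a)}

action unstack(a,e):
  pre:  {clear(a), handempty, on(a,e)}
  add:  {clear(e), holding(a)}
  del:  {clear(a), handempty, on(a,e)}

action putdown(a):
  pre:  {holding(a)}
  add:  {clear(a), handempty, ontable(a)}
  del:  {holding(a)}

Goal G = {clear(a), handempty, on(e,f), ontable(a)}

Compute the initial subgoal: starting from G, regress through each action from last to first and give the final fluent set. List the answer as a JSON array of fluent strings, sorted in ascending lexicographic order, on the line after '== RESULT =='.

Regress step by step:
  through step 3 (putdown(a)): drop {clear(a), handempty, ontable(a)}, keep {on(e,f)}, require {holding(a)}
    → {holding(a), on(e,f)}
  through step 2 (unstack(a,e)): drop {holding(a)}, keep {on(e,f)}, require {clear(a), handempty, on(a,e)}
    → {clear(a), handempty, on(a,e), on(e,f)}
  through step 1 (stack(a,e)): drop {clear(a), handempty, on(a,e)}, keep {on(e,f)}, require {clear(e), holding(a)}
    → {clear(e), holding(a), on(e,f)}

== RESULT ==
["clear(e)", "holding(a)", "on(e,f)"]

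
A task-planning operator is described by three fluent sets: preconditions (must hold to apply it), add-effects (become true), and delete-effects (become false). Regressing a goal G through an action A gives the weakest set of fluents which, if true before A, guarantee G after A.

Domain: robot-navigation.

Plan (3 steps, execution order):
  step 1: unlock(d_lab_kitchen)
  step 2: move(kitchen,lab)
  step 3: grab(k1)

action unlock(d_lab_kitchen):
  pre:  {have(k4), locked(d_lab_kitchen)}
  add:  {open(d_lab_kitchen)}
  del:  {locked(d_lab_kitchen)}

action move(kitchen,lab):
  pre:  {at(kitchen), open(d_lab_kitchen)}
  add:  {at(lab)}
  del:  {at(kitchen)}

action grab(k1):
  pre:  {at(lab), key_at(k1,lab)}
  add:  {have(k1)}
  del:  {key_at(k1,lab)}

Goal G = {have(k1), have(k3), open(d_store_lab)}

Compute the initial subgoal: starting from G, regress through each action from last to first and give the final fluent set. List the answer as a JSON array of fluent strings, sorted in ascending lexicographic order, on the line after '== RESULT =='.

Regress step by step:
  through step 3 (grab(k1)): drop {have(k1)}, keep {have(k3), open(d_store_lab)}, require {at(lab), key_at(k1,lab)}
    → {at(lab), have(k3), key_at(k1,lab), open(d_store_lab)}
  through step 2 (move(kitchen,lab)): drop {at(lab)}, keep {have(k3), key_at(k1,lab), open(d_store_lab)}, require {at(kitchen), open(d_lab_kitchen)}
    → {at(kitchen), have(k3), key_at(k1,lab), open(d_lab_kitchen), open(d_store_lab)}
  through step 1 (unlock(d_lab_kitchen)): drop {open(d_lab_kitchen)}, keep {at(kitchen), have(k3), key_at(k1,lab), open(d_store_lab)}, require {have(k4), locked(d_lab_kitchen)}
    → {at(kitchen), have(k3), have(k4), key_at(k1,lab), locked(d_lab_kitchen), open(d_store_lab)}

== RESULT ==
["at(kitchen)", "have(k3)", "have(k4)", "key_at(k1,lab)", "locked(d_lab_kitchen)", "open(d_store_lab)"]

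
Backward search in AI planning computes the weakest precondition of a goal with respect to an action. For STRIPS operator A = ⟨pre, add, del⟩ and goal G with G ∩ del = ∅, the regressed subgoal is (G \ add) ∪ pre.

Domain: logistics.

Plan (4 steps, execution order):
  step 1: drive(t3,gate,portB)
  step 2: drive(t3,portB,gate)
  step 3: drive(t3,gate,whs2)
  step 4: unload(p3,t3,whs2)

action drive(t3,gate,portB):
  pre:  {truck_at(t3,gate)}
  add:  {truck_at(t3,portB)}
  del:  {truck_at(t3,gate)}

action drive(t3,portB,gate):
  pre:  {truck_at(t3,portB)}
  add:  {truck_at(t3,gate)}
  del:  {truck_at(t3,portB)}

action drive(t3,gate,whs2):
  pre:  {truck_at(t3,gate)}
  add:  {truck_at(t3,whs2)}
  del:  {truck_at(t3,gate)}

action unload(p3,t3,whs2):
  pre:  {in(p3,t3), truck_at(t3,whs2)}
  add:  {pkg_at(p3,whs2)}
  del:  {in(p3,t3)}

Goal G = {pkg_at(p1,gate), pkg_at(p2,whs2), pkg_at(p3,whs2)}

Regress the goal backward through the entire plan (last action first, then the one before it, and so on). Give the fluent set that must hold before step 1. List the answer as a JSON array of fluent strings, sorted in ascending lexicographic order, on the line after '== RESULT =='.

Work backward from the goal:
  through step 4 (unload(p3,t3,whs2)): drop {pkg_at(p3,whs2)}, keep {pkg_at(p1,gate), pkg_at(p2,whs2)}, require {in(p3,t3), truck_at(t3,whs2)}
    → {in(p3,t3), pkg_at(p1,gate), pkg_at(p2,whs2), truck_at(t3,whs2)}
  through step 3 (drive(t3,gate,whs2)): drop {truck_at(t3,whs2)}, keep {in(p3,t3), pkg_at(p1,gate), pkg_at(p2,whs2)}, require {truck_at(t3,gate)}
    → {in(p3,t3), pkg_at(p1,gate), pkg_at(p2,whs2), truck_at(t3,gate)}
  through step 2 (drive(t3,portB,gate)): drop {truck_at(t3,gate)}, keep {in(p3,t3), pkg_at(p1,gate), pkg_at(p2,whs2)}, require {truck_at(t3,portB)}
    → {in(p3,t3), pkg_at(p1,gate), pkg_at(p2,whs2), truck_at(t3,portB)}
  through step 1 (drive(t3,gate,portB)): drop {truck_at(t3,portB)}, keep {in(p3,t3), pkg_at(p1,gate), pkg_at(p2,whs2)}, require {truck_at(t3,gate)}
    → {in(p3,t3), pkg_at(p1,gate), pkg_at(p2,whs2), truck_at(t3,gate)}

== RESULT ==
["in(p3,t3)", "pkg_at(p1,gate)", "pkg_at(p2,whs2)", "truck_at(t3,gate)"]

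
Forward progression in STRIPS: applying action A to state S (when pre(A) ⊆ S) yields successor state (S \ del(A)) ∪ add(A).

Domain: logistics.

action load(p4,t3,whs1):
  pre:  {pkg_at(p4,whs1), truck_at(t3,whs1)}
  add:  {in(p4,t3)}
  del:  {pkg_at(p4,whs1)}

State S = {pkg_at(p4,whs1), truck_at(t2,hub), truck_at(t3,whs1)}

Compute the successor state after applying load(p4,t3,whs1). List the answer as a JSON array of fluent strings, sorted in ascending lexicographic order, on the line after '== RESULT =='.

Progress:
  pre ⊆ S: {pkg_at(p4,whs1), truck_at(t3,whs1)} ⊆ S  — applicable
  S \ del = {truck_at(t2,hub), truck_at(t3,whs1)}
  ∪ add   = {in(p4,t3), truck_at(t2,hub), truck_at(t3,whs1)}

== RESULT ==
["in(p4,t3)", "truck_at(t2,hub)", "truck_at(t3,whs1)"]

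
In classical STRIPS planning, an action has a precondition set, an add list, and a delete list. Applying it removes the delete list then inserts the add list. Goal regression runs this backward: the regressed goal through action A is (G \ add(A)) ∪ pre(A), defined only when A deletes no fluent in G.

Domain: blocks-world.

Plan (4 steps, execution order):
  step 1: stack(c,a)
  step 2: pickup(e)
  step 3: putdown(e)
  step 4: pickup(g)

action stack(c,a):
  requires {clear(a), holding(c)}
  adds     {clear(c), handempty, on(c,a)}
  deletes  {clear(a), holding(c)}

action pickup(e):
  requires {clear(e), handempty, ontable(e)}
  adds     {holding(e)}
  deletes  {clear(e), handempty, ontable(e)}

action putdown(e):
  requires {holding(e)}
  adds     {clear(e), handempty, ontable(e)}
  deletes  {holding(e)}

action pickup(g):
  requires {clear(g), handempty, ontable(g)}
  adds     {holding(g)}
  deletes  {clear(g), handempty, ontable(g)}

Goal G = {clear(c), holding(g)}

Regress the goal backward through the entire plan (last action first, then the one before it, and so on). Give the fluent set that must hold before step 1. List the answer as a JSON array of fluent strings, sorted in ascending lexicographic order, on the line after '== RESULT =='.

Work backward from the goal:
  through step 4 (pickup(g)): drop {holding(g)}, keep {clear(c)}, require {clear(g), handempty, ontable(g)}
    → {clear(c), clear(g), handempty, ontable(g)}
  through step 3 (putdown(e)): drop {handempty}, keep {clear(c), clear(g), ontable(g)}, require {holding(e)}
    → {clear(c), clear(g), holding(e), ontable(g)}
  through step 2 (pickup(e)): drop {holding(e)}, keep {clear(c), clear(g), ontable(g)}, require {clear(e), handempty, ontable(e)}
    → {clear(c), clear(e), clear(g), handempty, ontable(e), ontable(g)}
  through step 1 (stack(c,a)): drop {clear(c), handempty}, keep {clear(e), clear(g), ontable(e), ontable(g)}, require {clear(a), holding(c)}
    → {clear(a), clear(e), clear(g), holding(c), ontable(e), ontable(g)}

== RESULT ==
["clear(a)", "clear(e)", "clear(g)", "holding(c)", "ontable(e)", "ontable(g)"]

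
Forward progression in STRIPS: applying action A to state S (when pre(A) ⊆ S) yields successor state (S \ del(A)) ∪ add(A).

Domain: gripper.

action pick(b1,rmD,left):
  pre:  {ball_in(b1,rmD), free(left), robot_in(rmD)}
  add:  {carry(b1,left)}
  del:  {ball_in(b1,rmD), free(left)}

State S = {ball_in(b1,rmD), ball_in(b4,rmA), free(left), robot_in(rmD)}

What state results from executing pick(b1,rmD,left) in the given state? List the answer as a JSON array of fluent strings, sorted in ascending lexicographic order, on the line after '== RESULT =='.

Compute (S \ del) ∪ add:
  pre ⊆ S: {ball_in(b1,rmD), free(left), robot_in(rmD)} ⊆ S  — applicable
  S \ del = {ball_in(b4,rmA), robot_in(rmD)}
  ∪ add   = {ball_in(b4,rmA), carry(b1,left), robot_in(rmD)}

== RESULT ==
["ball_in(b4,rmA)", "carry(b1,left)", "robot_in(rmD)"]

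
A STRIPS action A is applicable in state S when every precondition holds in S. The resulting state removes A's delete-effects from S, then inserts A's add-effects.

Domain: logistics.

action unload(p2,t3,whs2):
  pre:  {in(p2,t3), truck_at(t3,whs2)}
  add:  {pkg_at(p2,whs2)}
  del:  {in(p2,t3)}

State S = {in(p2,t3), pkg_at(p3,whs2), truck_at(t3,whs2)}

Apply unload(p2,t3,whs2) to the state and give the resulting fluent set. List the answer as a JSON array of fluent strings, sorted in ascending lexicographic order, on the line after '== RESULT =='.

Progress:
  pre ⊆ S: {in(p2,t3), truck_at(t3,whs2)} ⊆ S  — applicable
  S \ del = {pkg_at(p3,whs2), truck_at(t3,whs2)}
  ∪ add   = {pkg_at(p2,whs2), pkg_at(p3,whs2), truck_at(t3,whs2)}

== RESULT ==
["pkg_at(p2,whs2)", "pkg_at(p3,whs2)", "truck_at(t3,whs2)"]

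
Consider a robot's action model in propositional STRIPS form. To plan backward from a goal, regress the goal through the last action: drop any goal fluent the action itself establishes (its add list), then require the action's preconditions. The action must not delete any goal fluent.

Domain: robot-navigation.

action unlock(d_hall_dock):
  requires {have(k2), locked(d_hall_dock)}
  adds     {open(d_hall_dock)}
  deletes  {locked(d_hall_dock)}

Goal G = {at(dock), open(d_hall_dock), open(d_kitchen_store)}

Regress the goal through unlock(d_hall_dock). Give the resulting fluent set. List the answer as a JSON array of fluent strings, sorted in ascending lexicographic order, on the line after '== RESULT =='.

Compute (G \ add) ∪ pre:
  G ∩ del = {}  (empty — regression defined)
  G \ add = {at(dock), open(d_hall_dock), open(d_kitchen_store)} \ {open(d_hall_dock)} = {at(dock), open(d_kitchen_store)}
  ∪ pre   = {at(dock), open(d_kitchen_store)} ∪ {have(k2), locked(d_hall_dock)}
          = {at(dock), have(k2), locked(d_hall_dock), open(d_kitchen_store)}

== RESULT ==
["at(dock)", "have(k2)", "locked(d_hall_dock)", "open(d_kitchen_store)"]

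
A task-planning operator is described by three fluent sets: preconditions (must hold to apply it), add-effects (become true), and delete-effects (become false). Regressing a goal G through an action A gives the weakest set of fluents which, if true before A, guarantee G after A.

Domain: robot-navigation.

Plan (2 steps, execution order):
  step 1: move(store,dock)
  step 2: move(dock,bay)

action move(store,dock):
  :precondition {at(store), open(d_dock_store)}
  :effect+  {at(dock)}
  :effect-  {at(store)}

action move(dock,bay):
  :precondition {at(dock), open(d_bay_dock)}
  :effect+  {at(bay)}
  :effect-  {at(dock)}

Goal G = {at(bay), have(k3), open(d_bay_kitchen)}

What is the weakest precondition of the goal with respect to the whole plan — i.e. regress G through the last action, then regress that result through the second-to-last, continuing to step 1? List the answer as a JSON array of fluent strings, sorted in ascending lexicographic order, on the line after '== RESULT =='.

Regress step by step:
  through step 2 (move(dock,bay)): drop {at(bay)}, keep {have(k3), open(d_bay_kitchen)}, require {at(dock), open(d_bay_dock)}
    → {at(dock), have(k3), open(d_bay_dock), open(d_bay_kitchen)}
  through step 1 (move(store,dock)): drop {at(dock)}, keep {have(k3), open(d_bay_dock), open(d_bay_kitchen)}, require {at(store), open(d_dock_store)}
    → {at(store), have(k3), open(d_bay_dock), open(d_bay_kitchen), open(d_dock_store)}

== RESULT ==
["at(store)", "have(k3)", "open(d_bay_dock)", "open(d_bay_kitchen)", "open(d_dock_store)"]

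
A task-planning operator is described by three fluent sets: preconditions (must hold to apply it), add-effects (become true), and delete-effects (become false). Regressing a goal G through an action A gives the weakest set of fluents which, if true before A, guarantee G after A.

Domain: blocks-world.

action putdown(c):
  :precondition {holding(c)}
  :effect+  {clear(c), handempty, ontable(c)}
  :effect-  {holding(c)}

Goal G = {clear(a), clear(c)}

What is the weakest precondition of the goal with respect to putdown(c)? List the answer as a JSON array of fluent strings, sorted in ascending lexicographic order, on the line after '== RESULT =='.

Compute (G \ add) ∪ pre:
  G ∩ del = {}  (empty — regression defined)
  G \ add = {clear(a), clear(c)} \ {clear(c), handempty, ontable(c)} = {clear(a)}
  ∪ pre   = {clear(a)} ∪ {holding(c)}
          = {clear(a), holding(c)}

== RESULT ==
["clear(a)", "holding(c)"]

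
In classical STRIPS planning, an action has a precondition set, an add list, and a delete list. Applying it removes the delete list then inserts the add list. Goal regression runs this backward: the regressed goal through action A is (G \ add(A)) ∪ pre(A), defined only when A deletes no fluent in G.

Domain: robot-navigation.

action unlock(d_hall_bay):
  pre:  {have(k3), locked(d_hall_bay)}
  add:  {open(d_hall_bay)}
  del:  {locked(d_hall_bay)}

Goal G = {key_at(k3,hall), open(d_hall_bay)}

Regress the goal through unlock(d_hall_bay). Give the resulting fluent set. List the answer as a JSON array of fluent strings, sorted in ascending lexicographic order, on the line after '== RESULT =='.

Regress:
  G ∩ del = {}  (empty — regression defined)
  G \ add = {key_at(k3,hall), open(d_hall_bay)} \ {open(d_hall_bay)} = {key_at(k3,hall)}
  ∪ pre   = {key_at(k3,hall)} ∪ {have(k3), locked(d_hall_bay)}
          = {have(k3), key_at(k3,hall), locked(d_hall_bay)}

== RESULT ==
["have(k3)", "key_at(k3,hall)", "locked(d_hall_bay)"]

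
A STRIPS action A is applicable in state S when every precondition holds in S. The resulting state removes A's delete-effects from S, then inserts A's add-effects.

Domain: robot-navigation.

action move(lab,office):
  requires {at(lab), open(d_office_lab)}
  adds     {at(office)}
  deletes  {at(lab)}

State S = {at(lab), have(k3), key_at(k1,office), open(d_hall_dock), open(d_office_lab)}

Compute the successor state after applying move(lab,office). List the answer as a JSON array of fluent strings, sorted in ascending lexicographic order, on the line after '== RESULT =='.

Compute (S \ del) ∪ add:
  pre ⊆ S: {at(lab), open(d_office_lab)} ⊆ S  — applicable
  S \ del = {have(k3), key_at(k1,office), open(d_hall_dock), open(d_office_lab)}
  ∪ add   = {at(office), have(k3), key_at(k1,office), open(d_hall_dock), open(d_office_lab)}

== RESULT ==
["at(office)", "have(k3)", "key_at(k1,office)", "open(d_hall_dock)", "open(d_office_lab)"]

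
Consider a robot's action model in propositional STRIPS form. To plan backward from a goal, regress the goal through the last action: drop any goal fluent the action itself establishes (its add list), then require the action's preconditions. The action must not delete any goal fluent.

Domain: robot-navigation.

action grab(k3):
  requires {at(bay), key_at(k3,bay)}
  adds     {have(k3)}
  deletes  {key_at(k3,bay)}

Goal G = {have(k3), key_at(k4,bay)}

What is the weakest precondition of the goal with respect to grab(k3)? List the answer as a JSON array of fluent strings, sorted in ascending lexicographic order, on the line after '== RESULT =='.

Compute (G \ add) ∪ pre:
  G ∩ del = {}  (empty — regression defined)
  G \ add = {have(k3), key_at(k4,bay)} \ {have(k3)} = {key_at(k4,bay)}
  ∪ pre   = {key_at(k4,bay)} ∪ {at(bay), key_at(k3,bay)}
          = {at(bay), key_at(k3,bay), key_at(k4,bay)}

== RESULT ==
["at(bay)", "key_at(k3,bay)", "key_at(k4,bay)"]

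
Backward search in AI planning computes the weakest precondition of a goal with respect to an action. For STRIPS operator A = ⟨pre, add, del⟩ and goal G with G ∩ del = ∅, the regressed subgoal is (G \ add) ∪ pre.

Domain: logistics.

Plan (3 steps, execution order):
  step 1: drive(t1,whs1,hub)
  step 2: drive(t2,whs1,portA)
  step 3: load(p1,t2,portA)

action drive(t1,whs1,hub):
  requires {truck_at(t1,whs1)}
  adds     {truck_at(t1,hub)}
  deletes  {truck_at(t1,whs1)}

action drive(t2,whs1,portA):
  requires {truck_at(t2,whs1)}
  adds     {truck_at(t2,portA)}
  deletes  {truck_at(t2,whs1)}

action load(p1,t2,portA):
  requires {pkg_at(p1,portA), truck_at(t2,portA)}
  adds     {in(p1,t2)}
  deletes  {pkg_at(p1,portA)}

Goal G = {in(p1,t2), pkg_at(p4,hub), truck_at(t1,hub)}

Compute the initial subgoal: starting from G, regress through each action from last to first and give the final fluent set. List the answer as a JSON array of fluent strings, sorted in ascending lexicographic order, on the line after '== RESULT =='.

Regress step by step:
  through step 3 (load(p1,t2,portA)): drop {in(p1,t2)}, keep {pkg_at(p4,hub), truck_at(t1,hub)}, require {pkg_at(p1,portA), truck_at(t2,portA)}
    → {pkg_at(p1,portA), pkg_at(p4,hub), truck_at(t1,hub), truck_at(t2,portA)}
  through step 2 (drive(t2,whs1,portA)): drop {truck_at(t2,portA)}, keep {pkg_at(p1,portA), pkg_at(p4,hub), truck_at(t1,hub)}, require {truck_at(t2,whs1)}
    → {pkg_at(p1,portA), pkg_at(p4,hub), truck_at(t1,hub), truck_at(t2,whs1)}
  through step 1 (drive(t1,whs1,hub)): drop {truck_at(t1,hub)}, keep {pkg_at(p1,portA), pkg_at(p4,hub), truck_at(t2,whs1)}, require {truck_at(t1,whs1)}
    → {pkg_at(p1,portA), pkg_at(p4,hub), truck_at(t1,whs1), truck_at(t2,whs1)}

== RESULT ==
["pkg_at(p1,portA)", "pkg_at(p4,hub)", "truck_at(t1,whs1)", "truck_at(t2,whs1)"]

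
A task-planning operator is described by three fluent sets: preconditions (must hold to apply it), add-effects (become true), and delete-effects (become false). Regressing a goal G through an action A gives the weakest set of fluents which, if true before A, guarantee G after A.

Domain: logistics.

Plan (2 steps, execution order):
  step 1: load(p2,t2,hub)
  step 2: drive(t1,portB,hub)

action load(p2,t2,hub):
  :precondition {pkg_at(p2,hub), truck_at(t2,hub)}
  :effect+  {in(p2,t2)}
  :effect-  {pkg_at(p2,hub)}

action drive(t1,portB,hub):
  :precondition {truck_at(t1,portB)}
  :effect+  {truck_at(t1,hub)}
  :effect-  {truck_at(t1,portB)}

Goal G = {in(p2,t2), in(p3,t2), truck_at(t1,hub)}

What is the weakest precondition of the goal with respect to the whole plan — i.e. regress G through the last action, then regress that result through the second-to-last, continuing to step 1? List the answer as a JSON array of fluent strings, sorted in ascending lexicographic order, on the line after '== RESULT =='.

Work backward from the goal:
  through step 2 (drive(t1,portB,hub)): drop {truck_at(t1,hub)}, keep {in(p2,t2), in(p3,t2)}, require {truck_at(t1,portB)}
    → {in(p2,t2), in(p3,t2), truck_at(t1,portB)}
  through step 1 (load(p2,t2,hub)): drop {in(p2,t2)}, keep {in(p3,t2), truck_at(t1,portB)}, require {pkg_at(p2,hub), truck_at(t2,hub)}
    → {in(p3,t2), pkg_at(p2,hub), truck_at(t1,portB), truck_at(t2,hub)}

== RESULT ==
["in(p3,t2)", "pkg_at(p2,hub)", "truck_at(t1,portB)", "truck_at(t2,hub)"]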